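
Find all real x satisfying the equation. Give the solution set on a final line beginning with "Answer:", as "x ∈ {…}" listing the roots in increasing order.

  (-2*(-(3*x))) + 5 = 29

Step 1. [(-2*(-(3*x))) + 5 = 29] the outer +5 inverts by subtracting 5. So sub: -2*(-(3*x)) = 24.
Step 2. [-2*(-(3*x)) = 24] divide by the outer -2 ⇒ div: -(3*x) = -12.
Step 3. [-(3*x) = -12] leading − — multiply by −1 ⇒ neg: 3*x = 12.
Step 4. [3*x = 12] 3 out front; divide by 3 ⇒ div: x = 4.

Answer: x ∈ {4}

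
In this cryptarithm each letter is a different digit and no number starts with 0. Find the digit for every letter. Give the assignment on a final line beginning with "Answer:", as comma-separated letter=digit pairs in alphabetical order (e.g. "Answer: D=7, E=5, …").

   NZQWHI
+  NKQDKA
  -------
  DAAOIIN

Step 1. [D] the sum has 7 digits but both addends have 6; that extra leading digit D is the final carry, namely 1. So D=1.
Step 2. [col 1: I + A ≡ N (mod 10)] column 1 (I + A ≡ N (mod 10), carry-in 0) doesn't pin N yet; pick N=7 and continue, so N=7.
Step 3. [col 1: I + A ≡ N (mod 10)] column 1 (I + A ≡ N (mod 10), carry-in 0) doesn't pin A yet; pick A=5 and continue ⇒ A=5.
Step 4. [col 1: I + A ≡ N (mod 10)] in column 1 we have I+A≡N with carry-in 0; given A=5, N=7 and digits 1,5,7 already taken and all letters distinct, that pins I to 2 ⇒ I=2.
Step 5. [col 2: H + K ≡ I (mod 10)] H=3 is one option consistent with column 2 (H + K ≡ I (mod 10), carry-in 0) — take it ⇒ H=3.
Step 6. [col 2: H + K ≡ I (mod 10)] column 2: given H=3, I=2, carry-in 0, and digits 1,2,3,5,7 already taken and all letters distinct, H+K≡I (mod 10) forces K=9. So K=9.
Step 7. [col 3: W + D ≡ I (mod 10)] from column 3 (D=1, I=2, carry-in 1, digits 1,2,3,5,7,9 already taken and all letters distinct): W must equal 0, so W=0.
Step 8. [col 4: Q + Q ≡ O (mod 10)] O=8 is one option consistent with column 4 (Q + Q ≡ O (mod 10), carry-in 0) — take it ⇒ O=8.
Step 9. [col 4: Q + Q ≡ O (mod 10)] from column 4 (O=8, carry-in 0, digits 0,1,2,3,5,7,8,9 already taken and all letters distinct): Q must equal 4, so Q=4.
Step 10. [col 5: Z + K ≡ A (mod 10)] column 5: given K=9, A=5, carry-in 0, and digits 0,1,2,3,4,5,7,8,9 already taken and all letters distinct, Z+K≡A (mod 10) forces Z=6. So Z=6.

Answer: A=5, D=1, H=3, I=2, K=9, N=7, O=8, Q=4, W=0, Z=6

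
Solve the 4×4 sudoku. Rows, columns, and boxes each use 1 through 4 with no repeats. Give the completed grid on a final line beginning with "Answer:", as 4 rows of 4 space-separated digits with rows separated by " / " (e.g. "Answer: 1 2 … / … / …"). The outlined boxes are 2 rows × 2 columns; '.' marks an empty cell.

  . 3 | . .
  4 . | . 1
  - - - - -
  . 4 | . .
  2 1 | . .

Step 1. [r2c3∈{2,3}] r2c3 is the only open cell in row 2 admitting 3 ⇒ r2c3=3.
Step 2. [r4c3∈{4}] r4c3's peers cover all but 4. So r4c3=4.
Step 3. [r1c3∈{2}] r1c3's peers cover all but 2, so r1c3=2.
Step 4. [r3c1∈{3}] nothing but 3 survives at r3c1. So r3c1=3.
Step 5. [r2c2∈{2}] nothing but 2 survives at r2c2 ⇒ r2c2=2.
Step 6. [r4c4∈{3}] r4c4 has the single candidate 3. So r4c4=3.
Step 7. [r1c4∈{4}] r1c4 is down to just 4 ⇒ r1c4=4.
Step 8. [r3c3∈{1}] nothing but 1 survives at r3c3, so r3c3=1.
Step 9. [r3c4∈{2}] only 2 remains possible at r3c4. So r3c4=2.
Step 10. [r1c1∈{1}] r1c1 has the single candidate 1, so r1c1=1.

Answer: 1 3 2 4 / 4 2 3 1 / 3 4 1 2 / 2 1 4 3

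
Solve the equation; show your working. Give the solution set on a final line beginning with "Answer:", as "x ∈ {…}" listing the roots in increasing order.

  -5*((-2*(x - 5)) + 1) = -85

Step 1. [-5*((-2*(x - 5)) + 1) = -85] -5 out front; divide by -5 ⇒ div: (-2*(x - 5)) + 1 = 17.
Step 2. [(-2*(x - 5)) + 1 = 17] subtract 1: x sits inside (… + 1), so sub: -2*(x - 5) = 16.
Step 3. [-2*(x - 5) = 16] divide by the outer -2 ⇒ div: x - 5 = -8.
Step 4. [x - 5 = -8] the outer -5 inverts by adding 5. So sub: x = -3.

Answer: x ∈ {-3}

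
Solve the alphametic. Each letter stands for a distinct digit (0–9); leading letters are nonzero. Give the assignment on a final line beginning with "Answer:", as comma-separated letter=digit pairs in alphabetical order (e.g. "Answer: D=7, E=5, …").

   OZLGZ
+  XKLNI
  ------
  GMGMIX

Step 1. [G] the sum has 6 digits but both addends have 5; that extra leading digit G is the final carry, namely 1. So G=1.
Step 2. [col 1: Z + I ≡ X (mod 10)] no forcing yet in column 1 (carry-in 0); X=7 is free and consistent — try it. So X=7.
Step 3. [col 1: Z + I ≡ X (mod 10)] no forcing yet in column 1 (carry-in 0); I=5 is free and consistent — try it, so I=5.
Step 4. [col 1: Z + I ≡ X (mod 10)] from column 1 (I=5, X=7, carry-in 0, digits 1,5,7 already taken and all letters distinct): Z must equal 2 ⇒ Z=2.
Step 5. [col 2: G + N ≡ I (mod 10)] from column 2 (G=1, I=5, carry-in 0, digits 1,2,5,7 already taken and all letters distinct): N must equal 4, so N=4.
Step 6. [col 3: L + L ≡ M (mod 10)] column 3 (L + L ≡ M (mod 10), carry-in 0) doesn't pin L yet; pick L=3 and continue ⇒ L=3.
Step 7. [col 3: L + L ≡ M (mod 10)] column 3 reads L+L+carry(0)=M with L=3; with digits 1,2,3,4,5,7 already taken and all letters distinct, the only value for M is 6 ⇒ M=6.
Step 8. [col 4: Z + K ≡ G (mod 10)] from column 4 (Z=2, G=1, carry-in 0, digits 1,2,3,4,5,6,7 already taken and all letters distinct): K must equal 9, so K=9.
Step 9. [col 5: O + X ≡ M (mod 10)] in column 5 we have O+X≡M with carry-in 1; given X=7, M=6 and digits 1,2,3,4,5,6,7,9 already taken and all letters distinct, that pins O to 8 ⇒ O=8.

Answer: G=1, I=5, K=9, L=3, M=6, N=4, O=8, X=7, Z=2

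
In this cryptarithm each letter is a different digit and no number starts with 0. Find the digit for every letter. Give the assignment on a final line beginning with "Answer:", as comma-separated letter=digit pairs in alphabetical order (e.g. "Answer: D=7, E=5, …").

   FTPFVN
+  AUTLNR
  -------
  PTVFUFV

Step 1. [col 1: N + R ≡ V (mod 10)] column 1 (N + R ≡ V (mod 10), carry-in 0) doesn't pin R yet; pick R=2 and continue ⇒ R=2.
Step 2. [P] P is the leading digit of a 7-digit sum of two 6-digit numbers; the final carry is exactly 1. So P=1.
Step 3. [col 1: N + R ≡ V (mod 10)] N=6 is one option consistent with column 1 (N + R ≡ V (mod 10), carry-in 0) — take it ⇒ N=6.
Step 4. [col 1: N + R ≡ V (mod 10)] from column 1 (N=6, R=2, carry-in 0, digits 1,2,6 already taken and all letters distinct): V must equal 8, so V=8.
Step 5. [col 2: V + N ≡ F (mod 10)] in column 2 we have V+N≡F with carry-in 0; given V=8, N=6 and digits 1,2,6,8 already taken and all letters distinct, that pins F to 4 ⇒ F=4.
Step 6. [col 3: F + L ≡ U (mod 10)] several values work for L in column 3 (F + L ≡ U (mod 10), carry-in 1); try L=0. So L=0.
Step 7. [col 3: F + L ≡ U (mod 10)] column 3: given F=4, L=0, carry-in 1, and digits 0,1,2,4,6,8 already taken and all letters distinct, F+L≡U (mod 10) forces U=5 ⇒ U=5.
Step 8. [col 4: P + T ≡ F (mod 10)] in column 4 we have P+T≡F with carry-in 0; given P=1, F=4 and digits 0,1,2,4,5,6,8 already taken and all letters distinct, that pins T to 3. So T=3.
Step 9. [col 6: F + A ≡ T (mod 10)] column 6: given F=4, T=3, carry-in 0, and digits 0,1,2,3,4,5,6,8 already taken and all letters distinct, F+A≡T (mod 10) forces A=9. So A=9.

Answer: A=9, F=4, L=0, N=6, P=1, R=2, T=3, U=5, V=8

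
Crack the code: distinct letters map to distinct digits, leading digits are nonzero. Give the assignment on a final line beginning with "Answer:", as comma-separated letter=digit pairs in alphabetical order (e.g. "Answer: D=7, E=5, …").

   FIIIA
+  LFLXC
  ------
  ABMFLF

Step 1. [col 1: A + C ≡ F (mod 10)] several values work for A in column 1 (A + C ≡ F (mod 10), carry-in 0); try A=1 ⇒ A=1.
Step 2. [col 1: A + C ≡ F (mod 10)] column 1 (A + C ≡ F (mod 10), carry-in 0) doesn't pin F yet; pick F=8 and continue ⇒ F=8.
Step 3. [col 1: A + C ≡ F (mod 10)] column 1: given A=1, F=8, carry-in 0, and digits 1,8 already taken and all letters distinct, A+C≡F (mod 10) forces C=7, so C=7.
Step 4. [col 2: I + X ≡ L (mod 10)] several values work for X in column 2 (I + X ≡ L (mod 10), carry-in 0); try X=4, so X=4.
Step 5. [col 2: I + X ≡ L (mod 10)] column 2 (I + X ≡ L (mod 10), carry-in 0) doesn't pin I yet; pick I=2 and continue ⇒ I=2.
Step 6. [col 2: I + X ≡ L (mod 10)] column 2 reads I+X+carry(0)=L with I=2, X=4; with digits 1,2,4,7,8 already taken and all letters distinct, the only value for L is 6 ⇒ L=6.
Step 7. [col 4: I + F ≡ M (mod 10)] column 4: given I=2, F=8, carry-in 0, and digits 1,2,4,6,7,8 already taken and all letters distinct, I+F≡M (mod 10) forces M=0. So M=0.
Step 8. [col 5: F + L ≡ B (mod 10)] in column 5 we have F+L≡B with carry-in 1; given F=8, L=6 and digits 0,1,2,4,6,7,8 already taken and all letters distinct, that pins B to 5 ⇒ B=5.

Answer: A=1, B=5, C=7, F=8, I=2, L=6, M=0, X=4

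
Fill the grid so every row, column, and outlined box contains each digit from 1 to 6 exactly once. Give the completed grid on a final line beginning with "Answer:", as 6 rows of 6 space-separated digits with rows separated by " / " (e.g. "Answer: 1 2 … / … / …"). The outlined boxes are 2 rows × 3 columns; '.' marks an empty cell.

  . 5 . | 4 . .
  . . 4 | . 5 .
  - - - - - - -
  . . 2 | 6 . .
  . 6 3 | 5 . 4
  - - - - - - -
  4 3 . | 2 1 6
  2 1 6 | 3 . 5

Step 1. [r3c6∈{1,3}] 1 has one home in box 4: r3c6. So r3c6=1.
Step 2. [r2c1∈{1,3,6}] 6 has one home in row 2: r2c1, so r2c1=6.
Step 3. [r2c6∈{2,3}] r2c6 is the only open cell in row 2 admitting 3 ⇒ r2c6=3.
Step 4. [r4c1∈{1}] only 1 remains possible at r4c1. So r4c1=1.
Step 5. [r1c6∈{2}] r1c6 is down to just 2. So r1c6=2.
Step 6. [r2c2∈{2}] r2c2's peers cover all but 2. So r2c2=2.
Step 7. [r1c1∈{3}] only 3 remains possible at r1c1. So r1c1=3.
Step 8. [r6c5∈{4}] r6c5's peers cover all but 4, so r6c5=4.
Step 9. [r5c3∈{5}] r5c3's peers cover all but 5. So r5c3=5.
Step 10. [r1c3∈{1}] nothing but 1 survives at r1c3. So r1c3=1.
Step 11. [r4c5∈{2}] nothing but 2 survives at r4c5, so r4c5=2.
Step 12. [r3c2∈{4}] r3c2 is down to just 4. So r3c2=4.
Step 13. [r2c4∈{1}] r2c4's peers cover all but 1, so r2c4=1.
Step 14. [r3c5∈{3}] only 3 remains possible at r3c5. So r3c5=3.
Step 15. [r1c5∈{6}] nothing but 6 survives at r1c5, so r1c5=6.
Step 16. [r3c1∈{5}] only 5 remains possible at r3c1. So r3c1=5.

Answer: 3 5 1 4 6 2 / 6 2 4 1 5 3 / 5 4 2 6 3 1 / 1 6 3 5 2 4 / 4 3 5 2 1 6 / 2 1 6 3 4 5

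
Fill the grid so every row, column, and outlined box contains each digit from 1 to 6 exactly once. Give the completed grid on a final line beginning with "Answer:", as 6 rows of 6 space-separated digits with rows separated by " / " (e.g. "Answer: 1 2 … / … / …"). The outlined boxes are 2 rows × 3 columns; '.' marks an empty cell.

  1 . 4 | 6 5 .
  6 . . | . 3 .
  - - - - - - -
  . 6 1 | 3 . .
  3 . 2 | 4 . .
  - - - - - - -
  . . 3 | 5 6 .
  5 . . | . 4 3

Step 1. [r1c6∈{2}] r1c6 has the single candidate 2, so r1c6=2.
Step 2. [r5c6∈{1}] nothing but 1 survives at r5c6. So r5c6=1.
Step 3. [r2c2∈{2,5}] across row 2, 2 lands solely at r2c2. So r2c2=2.
Step 4. [r3c1∈{4}] r3c1's peers cover all but 4, so r3c1=4.
Step 5. [r3c6∈{5}] r3c6 has the single candidate 5, so r3c6=5.
Step 6. [r2c4∈{1}] only 1 remains possible at r2c4 ⇒ r2c4=1.
Step 7. [r2c6∈{4}] only 4 remains possible at r2c6, so r2c6=4.
Step 8. [r5c1∈{2}] nothing but 2 survives at r5c1 ⇒ r5c1=2.
Step 9. [r6c4∈{2}] r6c4 is down to just 2 ⇒ r6c4=2.
Step 10. [r4c6∈{6}] r4c6 is down to just 6. So r4c6=6.
Step 11. [r3c5∈{2}] r3c5 is down to just 2 ⇒ r3c5=2.
Step 12. [r6c3∈{6}] r6c3 has the single candidate 6, so r6c3=6.
Step 13. [r6c2∈{1}] r6c2 is down to just 1. So r6c2=1.
Step 14. [r5c2∈{4}] r5c2 is down to just 4, so r5c2=4.
Step 15. [r1c2∈{3}] r1c2's peers cover all but 3. So r1c2=3.
Step 16. [r4c2∈{5}] r4c2 is down to just 5 ⇒ r4c2=5.
Step 17. [r4c5∈{1}] r4c5 has the single candidate 1 ⇒ r4c5=1.
Step 18. [r2c3∈{5}] r2c3 is down to just 5 ⇒ r2c3=5.

Answer: 1 3 4 6 5 2 / 6 2 5 1 3 4 / 4 6 1 3 2 5 / 3 5 2 4 1 6 / 2 4 3 5 6 1 / 5 1 6 2 4 3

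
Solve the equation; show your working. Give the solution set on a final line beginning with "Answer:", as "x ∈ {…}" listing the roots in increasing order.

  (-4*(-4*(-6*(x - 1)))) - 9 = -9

Step 1. [(-4*(-4*(-6*(x - 1)))) - 9 = -9] the outer -9 inverts by adding 9 ⇒ sub: -4*(-4*(-6*(x - 1))) = 0.
Step 2. [-4*(-4*(-6*(x - 1))) = 0] divide by the outer -4. So div: -4*(-6*(x - 1)) = 0.
Step 3. [-4*(-6*(x - 1)) = 0] -4·(inner) — divide through by -4, so div: -6*(x - 1) = 0.
Step 4. [-6*(x - 1) = 0] -6·(inner) — divide through by -6. So div: x - 1 = 0.
Step 5. [x - 1 = 0] the outer -1 inverts by adding 1 ⇒ sub: x = 1.

Answer: x ∈ {1}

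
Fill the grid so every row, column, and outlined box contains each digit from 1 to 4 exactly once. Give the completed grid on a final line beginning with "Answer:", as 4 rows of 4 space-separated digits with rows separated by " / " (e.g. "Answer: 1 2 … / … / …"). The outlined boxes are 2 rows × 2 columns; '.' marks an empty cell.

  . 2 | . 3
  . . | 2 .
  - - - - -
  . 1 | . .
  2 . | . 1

Step 1. [r2c4∈{4}] nothing but 4 survives at r2c4. So r2c4=4.
Step 2. [r4c2∈{3,4}] r4c2 is the only open cell in col 2 admitting 4 ⇒ r4c2=4.
Step 3. [r2c1∈{1,3}] in row 2, 1 fits only at r2c1 ⇒ r2c1=1.
Step 4. [r3c3∈{3,4}] across row 3, 4 lands solely at r3c3. So r3c3=4.
Step 5. [r2c2∈{3}] only 3 remains possible at r2c2. So r2c2=3.
Step 6. [r3c4∈{2}] r3c4's peers cover all but 2, so r3c4=2.
Step 7. [r1c3∈{1}] r1c3 is down to just 1. So r1c3=1.
Step 8. [r3c1∈{3}] nothing but 3 survives at r3c1, so r3c1=3.
Step 9. [r1c1∈{4}] only 4 remains possible at r1c1, so r1c1=4.
Step 10. [r4c3∈{3}] r4c3's peers cover all but 3 ⇒ r4c3=3.

Answer: 4 2 1 3 / 1 3 2 4 / 3 1 4 2 / 2 4 3 1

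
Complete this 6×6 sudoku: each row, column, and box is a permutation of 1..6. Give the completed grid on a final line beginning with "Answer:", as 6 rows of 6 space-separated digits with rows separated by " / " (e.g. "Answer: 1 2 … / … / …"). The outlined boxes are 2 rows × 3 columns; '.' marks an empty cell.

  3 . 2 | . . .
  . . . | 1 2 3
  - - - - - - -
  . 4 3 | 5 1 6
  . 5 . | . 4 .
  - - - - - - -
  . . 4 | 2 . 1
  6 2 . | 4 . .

Step 1. [r6c6∈{5}] only 5 remains possible at r6c6, so r6c6=5.
Step 2. [r5c5∈{3,6}] in row 5, 6 fits only at r5c5 ⇒ r5c5=6.
Step 3. [r4c3∈{1,6}] in row 4, 6 fits only at r4c3, so r4c3=6.
Step 4. [r4c6∈{2}] only 2 remains possible at r4c6, so r4c6=2.
Step 5. [r5c1∈{5}] nothing but 5 survives at r5c1. So r5c1=5.
Step 6. [r2c2∈{6}] only 6 remains possible at r2c2, so r2c2=6.
Step 7. [r1c4∈{6}] r1c4 has the single candidate 6. So r1c4=6.
Step 8. [r3c1∈{2}] only 2 remains possible at r3c1. So r3c1=2.
Step 9. [r1c6∈{4}] nothing but 4 survives at r1c6 ⇒ r1c6=4.
Step 10. [r6c3∈{1}] r6c3's peers cover all but 1, so r6c3=1.
Step 11. [r2c3∈{5}] r2c3's peers cover all but 5 ⇒ r2c3=5.
Step 12. [r1c5∈{5}] nothing but 5 survives at r1c5 ⇒ r1c5=5.
Step 13. [r5c2∈{3}] only 3 remains possible at r5c2. So r5c2=3.
Step 14. [r6c5∈{3}] r6c5 has the single candidate 3. So r6c5=3.
Step 15. [r4c4∈{3}] nothing but 3 survives at r4c4, so r4c4=3.
Step 16. [r2c1∈{4}] r2c1 is down to just 4 ⇒ r2c1=4.
Step 17. [r1c2∈{1}] only 1 remains possible at r1c2. So r1c2=1.
Step 18. [r4c1∈{1}] r4c1's peers cover all but 1. So r4c1=1.

Answer: 3 1 2 6 5 4 / 4 6 5 1 2 3 / 2 4 3 5 1 6 / 1 5 6 3 4 2 / 5 3 4 2 6 1 / 6 2 1 4 3 5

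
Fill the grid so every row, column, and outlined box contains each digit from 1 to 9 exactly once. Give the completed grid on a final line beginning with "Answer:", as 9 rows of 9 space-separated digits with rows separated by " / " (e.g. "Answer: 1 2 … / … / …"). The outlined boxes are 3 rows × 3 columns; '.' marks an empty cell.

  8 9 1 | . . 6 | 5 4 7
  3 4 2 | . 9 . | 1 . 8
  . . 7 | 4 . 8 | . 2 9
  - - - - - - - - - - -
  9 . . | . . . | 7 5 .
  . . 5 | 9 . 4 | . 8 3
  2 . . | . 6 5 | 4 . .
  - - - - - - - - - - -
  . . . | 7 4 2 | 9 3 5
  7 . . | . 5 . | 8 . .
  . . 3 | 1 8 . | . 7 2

Step 1. [r9c7∈{6}] r9c7's peers cover all but 6. So r9c7=6.
Step 2. [r6c3∈{8}] only 8 remains possible at r6c3 ⇒ r6c3=8.
Step 3. [r6c4∈{3}] r6c4 has the single candidate 3 ⇒ r6c4=3.
Step 4. [r7c3∈{6}] r7c3 is down to just 6. So r7c3=6.
Step 5. [r6c9∈{1}] r6c9 is down to just 1, so r6c9=1.
Step 6. [r4c6∈{1}] r4c6's peers cover all but 1, so r4c6=1.
Step 7. [r4c5∈{2}] r4c5 is down to just 2, so r4c5=2.
Step 8. [r7c1∈{1}] nothing but 1 survives at r7c1 ⇒ r7c1=1.
Step 9. [r5c1∈{6}] nothing but 6 survives at r5c1, so r5c1=6.
Step 10. [r9c1∈{4,5}] in row 9, 4 fits only at r9c1. So r9c1=4.
Step 11. [r5c2∈{1,7}] r5c2 is the only open cell in row 5 admitting 1 ⇒ r5c2=1.
Step 12. [r9c6∈{9}] r9c6 has the single candidate 9 ⇒ r9c6=9.
Step 13. [r9c2∈{5}] only 5 remains possible at r9c2, so r9c2=5.
Step 14. [r3c5∈{1,3}] across row 3, 1 lands solely at r3c5, so r3c5=1.
Step 15. [r5c7∈{2}] r5c7's peers cover all but 2, so r5c7=2.
Step 16. [r7c2∈{8}] r7c2 is down to just 8 ⇒ r7c2=8.
Step 17. [r2c6∈{7}] only 7 remains possible at r2c6. So r2c6=7.
Step 18. [r8c8∈{1}] r8c8 is down to just 1, so r8c8=1.
Step 19. [r6c8∈{9}] r6c8 is down to just 9, so r6c8=9.
Step 20. [r4c9∈{6}] r4c9 has the single candidate 6. So r4c9=6.
Step 21. [r3c2∈{6}] only 6 remains possible at r3c2, so r3c2=6.
Step 22. [r5c5∈{7}] nothing but 7 survives at r5c5 ⇒ r5c5=7.
Step 23. [r2c8∈{6}] r2c8 is down to just 6. So r2c8=6.
Step 24. [r8c6∈{3}] r8c6 has the single candidate 3 ⇒ r8c6=3.
Step 25. [r8c9∈{4}] only 4 remains possible at r8c9, so r8c9=4.
Step 26. [r2c4∈{5}] r2c4 has the single candidate 5, so r2c4=5.
Step 27. [r4c2∈{3}] r4c2 has the single candidate 3 ⇒ r4c2=3.
Step 28. [r6c2∈{7}] only 7 remains possible at r6c2 ⇒ r6c2=7.
Step 29. [r1c4∈{2}] r1c4 has the single candidate 2 ⇒ r1c4=2.
Step 30. [r8c2∈{2}] nothing but 2 survives at r8c2, so r8c2=2.
Step 31. [r3c1∈{5}] only 5 remains possible at r3c1, so r3c1=5.
Step 32. [r3c7∈{3}] nothing but 3 survives at r3c7 ⇒ r3c7=3.
Step 33. [r8c4∈{6}] r8c4's peers cover all but 6 ⇒ r8c4=6.
Step 34. [r4c4∈{8}] r4c4 has the single candidate 8 ⇒ r4c4=8.
Step 35. [r8c3∈{9}] only 9 remains possible at r8c3, so r8c3=9.
Step 36. [r4c3∈{4}] nothing but 4 survives at r4c3 ⇒ r4c3=4.
Step 37. [r1c5∈{3}] only 3 remains possible at r1c5, so r1c5=3.

Answer: 8 9 1 2 3 6 5 4 7 / 3 4 2 5 9 7 1 6 8 / 5 6 7 4 1 8 3 2 9 / 9 3 4 8 2 1 7 5 6 / 6 1 5 9 7 4 2 8 3 / 2 7 8 3 6 5 4 9 1 / 1 8 6 7 4 2 9 3 5 / 7 2 9 6 5 3 8 1 4 / 4 5 3 1 8 9 6 7 2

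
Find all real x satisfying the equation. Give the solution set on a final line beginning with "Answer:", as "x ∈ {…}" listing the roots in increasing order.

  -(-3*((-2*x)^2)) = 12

Step 1. [-(-3*((-2*x)^2)) = 12] flip signs both sides, so neg: -3*((-2*x)^2) = -12.
Step 2. [-3*((-2*x)^2) = -12] divide by the outer -3, so div: (-2*x)^2 = 4.
Step 3. [(-2*x)^2 = 4] √ both sides: 4 ≥ 0 gives two branches, so sqrt: -2*x = 2 or -2.
Step 4. [-2*x = 2 or -2] LHS = -2·(…); ÷-2 both sides, so div: x = -1 or 1.

Answer: x ∈ {-1, 1}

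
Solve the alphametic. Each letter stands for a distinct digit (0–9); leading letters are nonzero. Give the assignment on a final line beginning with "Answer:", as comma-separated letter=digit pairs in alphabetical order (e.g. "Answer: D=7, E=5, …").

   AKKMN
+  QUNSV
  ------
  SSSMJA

Step 1. [S] S is the leading digit of a 6-digit sum of two 5-digit numbers; the final carry is exactly 1 ⇒ S=1.
Step 2. [col 1: N + V ≡ A (mod 10)] A=2 is one option consistent with column 1 (N + V ≡ A (mod 10), carry-in 0) — take it. So A=2.
Step 3. [col 1: N + V ≡ A (mod 10)] several values work for V in column 1 (N + V ≡ A (mod 10), carry-in 0); try V=3 ⇒ V=3.
Step 4. [col 1: N + V ≡ A (mod 10)] column 1 reads N+V+carry(0)=A with V=3, A=2; with digits 1,2,3 already taken and all letters distinct, the only value for N is 9 ⇒ N=9.
Step 5. [col 2: M + S ≡ J (mod 10)] M=5 is one option consistent with column 2 (M + S ≡ J (mod 10), carry-in 1) — take it. So M=5.
Step 6. [col 2: M + S ≡ J (mod 10)] in column 2 we have M+S≡J with carry-in 1; given M=5, S=1 and digits 1,2,3,5,9 already taken and all letters distinct, that pins J to 7, so J=7.
Step 7. [col 3: K + N ≡ M (mod 10)] column 3 reads K+N+carry(0)=M with N=9, M=5; with digits 1,2,3,5,7,9 already taken and all letters distinct, the only value for K is 6 ⇒ K=6.
Step 8. [col 4: K + U ≡ S (mod 10)] from column 4 (K=6, S=1, carry-in 1, digits 1,2,3,5,6,7,9 already taken and all letters distinct): U must equal 4. So U=4.
Step 9. [col 5: A + Q ≡ S (mod 10)] from column 5 (A=2, S=1, carry-in 1, digits 1,2,3,4,5,6,7,9 already taken and all letters distinct): Q must equal 8 ⇒ Q=8.

Answer: A=2, J=7, K=6, M=5, N=9, Q=8, S=1, U=4, V=3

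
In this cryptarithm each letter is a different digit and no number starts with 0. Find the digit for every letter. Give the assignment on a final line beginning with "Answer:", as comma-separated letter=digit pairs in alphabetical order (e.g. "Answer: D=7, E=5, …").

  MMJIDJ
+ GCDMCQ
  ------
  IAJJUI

Step 1. [col 1: J + Q ≡ I (mod 10)] no forcing yet in column 1 (carry-in 0); J=2 is free and consistent — try it. So J=2.
Step 2. [col 1: J + Q ≡ I (mod 10)] several values work for Q in column 1 (J + Q ≡ I (mod 10), carry-in 0); try Q=5 ⇒ Q=5.
Step 3. [col 1: J + Q ≡ I (mod 10)] column 1 reads J+Q+carry(0)=I with J=2, Q=5; with digits 2,5 already taken and all letters distinct, the only value for I is 7, so I=7.
Step 4. [col 2: D + C ≡ U (mod 10)] no forcing yet in column 2 (carry-in 0); C=1 is free and consistent — try it. So C=1.
Step 5. [col 2: D + C ≡ U (mod 10)] column 2 (D + C ≡ U (mod 10), carry-in 0) doesn't pin D yet; pick D=9 and continue. So D=9.
Step 6. [col 2: D + C ≡ U (mod 10)] in column 2 we have D+C≡U with carry-in 0; given D=9, C=1 and digits 1,2,5,7,9 already taken and all letters distinct, that pins U to 0 ⇒ U=0.
Step 7. [col 3: I + M ≡ J (mod 10)] column 3: given I=7, J=2, carry-in 1, and digits 0,1,2,5,7,9 already taken and all letters distinct, I+M≡J (mod 10) forces M=4. So M=4.
Step 8. [col 5: M + C ≡ A (mod 10)] column 5 reads M+C+carry(1)=A with M=4, C=1; with digits 0,1,2,4,5,7,9 already taken and all letters distinct, the only value for A is 6, so A=6.
Step 9. [col 6: M + G ≡ I (mod 10)] column 6: given M=4, I=7, carry-in 0, and digits 0,1,2,4,5,6,7,9 already taken and all letters distinct, M+G≡I (mod 10) forces G=3. So G=3.

Answer: A=6, C=1, D=9, G=3, I=7, J=2, M=4, Q=5, U=0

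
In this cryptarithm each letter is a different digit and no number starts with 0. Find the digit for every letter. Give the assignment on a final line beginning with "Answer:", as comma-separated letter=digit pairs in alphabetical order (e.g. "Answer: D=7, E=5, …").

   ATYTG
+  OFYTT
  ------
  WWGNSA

Step 1. [col 1: G + T ≡ A (mod 10)] several values work for T in column 1 (G + T ≡ A (mod 10), carry-in 0); try T=2 ⇒ T=2.
Step 2. [col 1: G + T ≡ A (mod 10)] column 1 (G + T ≡ A (mod 10), carry-in 0) doesn't pin G yet; pick G=3 and continue ⇒ G=3.
Step 3. [col 1: G + T ≡ A (mod 10)] column 1 reads G+T+carry(0)=A with G=3, T=2; with digits 2,3 already taken and all letters distinct, the only value for A is 5. So A=5.
Step 4. [W] the sum has 6 digits but both addends have 5; that extra leading digit W is the final carry, namely 1 ⇒ W=1.
Step 5. [col 2: T + T ≡ S (mod 10)] in column 2 we have T+T≡S with carry-in 0; given T=2 and digits 1,2,3,5 already taken and all letters distinct, that pins S to 4 ⇒ S=4.
Step 6. [col 3: Y + Y ≡ N (mod 10)] Y=9 is one option consistent with column 3 (Y + Y ≡ N (mod 10), carry-in 0) — take it, so Y=9.
Step 7. [col 3: Y + Y ≡ N (mod 10)] column 3: given Y=9, carry-in 0, and digits 1,2,3,4,5,9 already taken and all letters distinct, Y+Y≡N (mod 10) forces N=8, so N=8.
Step 8. [col 4: T + F ≡ G (mod 10)] in column 4 we have T+F≡G with carry-in 1; given T=2, G=3 and digits 1,2,3,4,5,8,9 already taken and all letters distinct, that pins F to 0, so F=0.
Step 9. [col 5: A + O ≡ W (mod 10)] from column 5 (A=5, W=1, carry-in 0, digits 0,1,2,3,4,5,8,9 already taken and all letters distinct): O must equal 6. So O=6.

Answer: A=5, F=0, G=3, N=8, O=6, S=4, T=2, W=1, Y=9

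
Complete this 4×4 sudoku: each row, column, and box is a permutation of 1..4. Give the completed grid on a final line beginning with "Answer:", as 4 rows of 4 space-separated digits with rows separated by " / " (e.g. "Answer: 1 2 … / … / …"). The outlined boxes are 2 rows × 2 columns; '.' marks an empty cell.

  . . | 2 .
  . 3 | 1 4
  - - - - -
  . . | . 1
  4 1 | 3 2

Step 1. [r3c2∈{2}] nothing but 2 survives at r3c2 ⇒ r3c2=2.
Step 2. [r1c1∈{1}] only 1 remains possible at r1c1, so r1c1=1.
Step 3. [r2c1∈{2}] only 2 remains possible at r2c1 ⇒ r2c1=2.
Step 4. [r3c1∈{3}] r3c1 has the single candidate 3. So r3c1=3.
Step 5. [r1c4∈{3}] only 3 remains possible at r1c4, so r1c4=3.
Step 6. [r1c2∈{4}] only 4 remains possible at r1c2, so r1c2=4.
Step 7. [r3c3∈{4}] only 4 remains possible at r3c3 ⇒ r3c3=4.

Answer: 1 4 2 3 / 2 3 1 4 / 3 2 4 1 / 4 1 3 2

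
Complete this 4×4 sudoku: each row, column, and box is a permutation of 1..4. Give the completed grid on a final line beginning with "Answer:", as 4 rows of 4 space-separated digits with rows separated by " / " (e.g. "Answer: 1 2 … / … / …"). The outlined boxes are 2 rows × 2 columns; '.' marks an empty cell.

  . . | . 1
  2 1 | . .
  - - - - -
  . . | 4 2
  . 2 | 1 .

Step 1. [r3c2∈{3}] r3c2's peers cover all but 3. So r3c2=3.
Step 2. [r1c1∈{3,4}] in col 1, 3 fits only at r1c1, so r1c1=3.
Step 3. [r2c4∈{3,4}] row 2 places 4 nowhere but r2c4. So r2c4=4.
Step 4. [r4c1∈{4}] nothing but 4 survives at r4c1, so r4c1=4.
Step 5. [r1c2∈{4}] r1c2 is down to just 4, so r1c2=4.
Step 6. [r2c3∈{3}] r2c3 is down to just 3 ⇒ r2c3=3.
Step 7. [r1c3∈{2}] r1c3's peers cover all but 2 ⇒ r1c3=2.
Step 8. [r3c1∈{1}] only 1 remains possible at r3c1. So r3c1=1.
Step 9. [r4c4∈{3}] r4c4 is down to just 3, so r4c4=3.

Answer: 3 4 2 1 / 2 1 3 4 / 1 3 4 2 / 4 2 1 3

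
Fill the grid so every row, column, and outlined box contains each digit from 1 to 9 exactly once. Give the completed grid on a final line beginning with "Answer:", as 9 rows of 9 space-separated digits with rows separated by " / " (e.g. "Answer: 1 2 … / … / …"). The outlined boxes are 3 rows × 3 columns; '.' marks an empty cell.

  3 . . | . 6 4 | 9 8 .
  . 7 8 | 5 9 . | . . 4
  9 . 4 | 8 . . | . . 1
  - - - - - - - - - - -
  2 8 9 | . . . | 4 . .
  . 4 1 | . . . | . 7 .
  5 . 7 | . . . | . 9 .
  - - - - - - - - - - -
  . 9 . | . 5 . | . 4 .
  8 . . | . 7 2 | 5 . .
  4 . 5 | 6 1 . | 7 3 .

Step 1. [r4c5∈{3}] only 3 remains possible at r4c5. So r4c5=3.
Step 2. [r5c1∈{6}] r5c1 is down to just 6. So r5c1=6.
Step 3. [r3c5∈{2}] r3c5 is down to just 2, so r3c5=2.
Step 4. [r5c5∈{8}] r5c5 has the single candidate 8, so r5c5=8.
Step 5. [r3c2∈{5,6}] 6 has one home in box 1: r3c2. So r3c2=6.
Step 6. [r3c7∈{3}] r3c7 has the single candidate 3 ⇒ r3c7=3.
Step 7. [r5c7∈{2}] nothing but 2 survives at r5c7, so r5c7=2.
Step 8. [r1c9∈{2,5,7}] r1c9 is the only open cell in col 9 admitting 7, so r1c9=7.
Step 9. [r1c4∈{1}] r1c4 has the single candidate 1 ⇒ r1c4=1.
Step 10. [r8c2∈{1,3}] r8c2 is the only open cell in col 2 admitting 1, so r8c2=1.
Step 11. [r8c8∈{6}] r8c8 is down to just 6. So r8c8=6.
Step 12. [r4c8∈{1,5}] 1 has one home in col 8: r4c8, so r4c8=1.
Step 13. [r8c4∈{3,4,9}] in row 8, 4 fits only at r8c4 ⇒ r8c4=4.
Step 14. [r9c2∈{2}] nothing but 2 survives at r9c2. So r9c2=2.
Step 15. [r9c6∈{8,9}] 9 has one home in box 8: r9c6 ⇒ r9c6=9.
Step 16. [r9c9∈{8}] r9c9's peers cover all but 8, so r9c9=8.
Step 17. [r5c6∈{5}] r5c6's peers cover all but 5 ⇒ r5c6=5.
Step 18. [r7c4∈{3}] r7c4's peers cover all but 3 ⇒ r7c4=3.
Step 19. [r6c6∈{1,6}] in row 6, 1 fits only at r6c6. So r6c6=1.
Step 20. [r4c6∈{6,7}] across col 6, 6 lands solely at r4c6, so r4c6=6.
Step 21. [r6c9∈{3,6}] r6c9 is the only open cell in col 9 admitting 6. So r6c9=6.
Step 22. [r5c4∈{9}] r5c4's peers cover all but 9 ⇒ r5c4=9.
Step 23. [r7c7∈{1}] r7c7 is down to just 1. So r7c7=1.
Step 24. [r6c2∈{3}] r6c2 is down to just 3. So r6c2=3.
Step 25. [r7c6∈{8}] r7c6's peers cover all but 8, so r7c6=8.
Step 26. [r7c9∈{2}] r7c9 has the single candidate 2. So r7c9=2.
Step 27. [r6c4∈{2}] r6c4's peers cover all but 2, so r6c4=2.
Step 28. [r2c7∈{6}] nothing but 6 survives at r2c7. So r2c7=6.
Step 29. [r4c9∈{5}] r4c9 is down to just 5. So r4c9=5.
Step 30. [r6c7∈{8}] nothing but 8 survives at r6c7. So r6c7=8.
Step 31. [r4c4∈{7}] r4c4's peers cover all but 7. So r4c4=7.
Step 32. [r8c9∈{9}] nothing but 9 survives at r8c9 ⇒ r8c9=9.
Step 33. [r2c6∈{3}] r2c6 has the single candidate 3, so r2c6=3.
Step 34. [r6c5∈{4}] only 4 remains possible at r6c5. So r6c5=4.
Step 35. [r2c8∈{2}] r2c8's peers cover all but 2 ⇒ r2c8=2.
Step 36. [r1c3∈{2}] nothing but 2 survives at r1c3 ⇒ r1c3=2.
Step 37. [r2c1∈{1}] r2c1's peers cover all but 1 ⇒ r2c1=1.
Step 38. [r3c6∈{7}] only 7 remains possible at r3c6 ⇒ r3c6=7.
Step 39. [r5c9∈{3}] r5c9's peers cover all but 3, so r5c9=3.
Step 40. [r1c2∈{5}] r1c2 has the single candidate 5 ⇒ r1c2=5.
Step 41. [r7c1∈{7}] r7c1 is down to just 7. So r7c1=7.
Step 42. [r7c3∈{6}] r7c3 is down to just 6 ⇒ r7c3=6.
Step 43. [r8c3∈{3}] r8c3 has the single candidate 3. So r8c3=3.
Step 44. [r3c8∈{5}] r3c8 is down to just 5, so r3c8=5.

Answer: 3 5 2 1 6 4 9 8 7 / 1 7 8 5 9 3 6 2 4 / 9 6 4 8 2 7 3 5 1 / 2 8 9 7 3 6 4 1 5 / 6 4 1 9 8 5 2 7 3 / 5 3 7 2 4 1 8 9 6 / 7 9 6 3 5 8 1 4 2 / 8 1 3 4 7 2 5 6 9 / 4 2 5 6 1 9 7 3 8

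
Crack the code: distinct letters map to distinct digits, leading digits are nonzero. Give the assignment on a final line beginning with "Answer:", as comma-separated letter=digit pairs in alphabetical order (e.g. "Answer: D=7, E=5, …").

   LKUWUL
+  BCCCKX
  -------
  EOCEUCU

Step 1. [col 1: L + X ≡ U (mod 10)] several values work for X in column 1 (L + X ≡ U (mod 10), carry-in 0); try X=2 ⇒ X=2.
Step 2. [col 1: L + X ≡ U (mod 10)] column 1 (L + X ≡ U (mod 10), carry-in 0) doesn't pin L yet; pick L=4 and continue, so L=4.
Step 3. [E] E is the leading digit of a 7-digit sum of two 6-digit numbers; the final carry is exactly 1, so E=1.
Step 4. [col 1: L + X ≡ U (mod 10)] column 1 reads L+X+carry(0)=U with L=4, X=2; with digits 1,2,4 already taken and all letters distinct, the only value for U is 6. So U=6.
Step 5. [col 2: U + K ≡ C (mod 10)] column 2 (U + K ≡ C (mod 10), carry-in 0) doesn't pin C yet; pick C=5 and continue, so C=5.
Step 6. [col 2: U + K ≡ C (mod 10)] column 2: given U=6, C=5, carry-in 0, and digits 1,2,4,5,6 already taken and all letters distinct, U+K≡C (mod 10) forces K=9 ⇒ K=9.
Step 7. [col 3: W + C ≡ U (mod 10)] from column 3 (C=5, U=6, carry-in 1, digits 1,2,4,5,6,9 already taken and all letters distinct): W must equal 0 ⇒ W=0.
Step 8. [col 6: L + B ≡ O (mod 10)] several values work for B in column 6 (L + B ≡ O (mod 10), carry-in 1); try B=8 ⇒ B=8.
Step 9. [col 6: L + B ≡ O (mod 10)] in column 6 we have L+B≡O with carry-in 1; given L=4, B=8 and digits 0,1,2,4,5,6,8,9 already taken and all letters distinct, that pins O to 3, so O=3.

Answer: B=8, C=5, E=1, K=9, L=4, O=3, U=6, W=0, X=2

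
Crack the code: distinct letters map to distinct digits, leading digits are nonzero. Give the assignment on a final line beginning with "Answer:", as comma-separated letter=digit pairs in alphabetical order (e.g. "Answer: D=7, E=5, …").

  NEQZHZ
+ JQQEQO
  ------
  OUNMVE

Step 1. [col 1: Z + O ≡ E (mod 10)] Z=6 is one option consistent with column 1 (Z + O ≡ E (mod 10), carry-in 0) — take it, so Z=6.
Step 2. [col 1: Z + O ≡ E (mod 10)] column 1 (Z + O ≡ E (mod 10), carry-in 0) doesn't pin O yet; pick O=9 and continue ⇒ O=9.
Step 3. [col 1: Z + O ≡ E (mod 10)] column 1 reads Z+O+carry(0)=E with Z=6, O=9; with digits 6,9 already taken and all letters distinct, the only value for E is 5 ⇒ E=5.
Step 4. [col 2: H + Q ≡ V (mod 10)] Q=3 is one option consistent with column 2 (H + Q ≡ V (mod 10), carry-in 1) — take it, so Q=3.
Step 5. [col 2: H + Q ≡ V (mod 10)] no forcing yet in column 2 (carry-in 1); H=0 is free and consistent — try it ⇒ H=0.
Step 6. [col 2: H + Q ≡ V (mod 10)] from column 2 (H=0, Q=3, carry-in 1, digits 0,3,5,6,9 already taken and all letters distinct): V must equal 4, so V=4.
Step 7. [col 3: Z + E ≡ M (mod 10)] column 3: given Z=6, E=5, carry-in 0, and digits 0,3,4,5,6,9 already taken and all letters distinct, Z+E≡M (mod 10) forces M=1. So M=1.
Step 8. [col 4: Q + Q ≡ N (mod 10)] from column 4 (Q=3, carry-in 1, digits 0,1,3,4,5,6,9 already taken and all letters distinct): N must equal 7, so N=7.
Step 9. [col 5: E + Q ≡ U (mod 10)] column 5 reads E+Q+carry(0)=U with E=5, Q=3; with digits 0,1,3,4,5,6,7,9 already taken and all letters distinct, the only value for U is 8. So U=8.
Step 10. [col 6: N + J ≡ O (mod 10)] from column 6 (N=7, O=9, carry-in 0, digits 0,1,3,4,5,6,7,8,9 already taken and all letters distinct): J must equal 2, so J=2.

Answer: E=5, H=0, J=2, M=1, N=7, O=9, Q=3, U=8, V=4, Z=6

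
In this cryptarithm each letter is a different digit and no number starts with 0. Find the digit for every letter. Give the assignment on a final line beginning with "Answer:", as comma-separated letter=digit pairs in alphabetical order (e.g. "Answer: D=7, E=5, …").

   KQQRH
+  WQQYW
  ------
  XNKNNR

Step 1. [col 1: H + W ≡ R (mod 10)] no forcing yet in column 1 (carry-in 0); W=8 is free and consistent — try it ⇒ W=8.
Step 2. [col 1: H + W ≡ R (mod 10)] R=0 is one option consistent with column 1 (H + W ≡ R (mod 10), carry-in 0) — take it ⇒ R=0.
Step 3. [X] the sum has 6 digits but both addends have 5; that extra leading digit X is the final carry, namely 1. So X=1.
Step 4. [col 1: H + W ≡ R (mod 10)] column 1 reads H+W+carry(0)=R with W=8, R=0; with digits 0,1,8 already taken and all letters distinct, the only value for H is 2. So H=2.
Step 5. [col 2: R + Y ≡ N (mod 10)] Y=3 is one option consistent with column 2 (R + Y ≡ N (mod 10), carry-in 1) — take it, so Y=3.
Step 6. [col 2: R + Y ≡ N (mod 10)] column 2: given R=0, Y=3, carry-in 1, and digits 0,1,2,3,8 already taken and all letters distinct, R+Y≡N (mod 10) forces N=4 ⇒ N=4.
Step 7. [col 3: Q + Q ≡ N (mod 10)] in column 3 we have Q+Q≡N with carry-in 0; given N=4 and digits 0,1,2,3,4,8 already taken and all letters distinct, that pins Q to 7, so Q=7.
Step 8. [col 4: Q + Q ≡ K (mod 10)] in column 4 we have Q+Q≡K with carry-in 1; given Q=7 and digits 0,1,2,3,4,7,8 already taken and all letters distinct, that pins K to 5 ⇒ K=5.

Answer: H=2, K=5, N=4, Q=7, R=0, W=8, X=1, Y=3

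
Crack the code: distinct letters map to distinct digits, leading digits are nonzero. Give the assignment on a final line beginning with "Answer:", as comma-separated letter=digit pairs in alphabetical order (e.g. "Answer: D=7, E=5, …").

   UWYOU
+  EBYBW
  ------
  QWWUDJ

Step 1. [col 1: U + W ≡ J (mod 10)] column 1 (U + W ≡ J (mod 10), carry-in 0) doesn't pin J yet; pick J=5 and continue. So J=5.
Step 2. [col 1: U + W ≡ J (mod 10)] column 1 (U + W ≡ J (mod 10), carry-in 0) doesn't pin W yet; pick W=7 and continue, so W=7.
Step 3. [Q] the sum has 6 digits but both addends have 5; that extra leading digit Q is the final carry, namely 1 ⇒ Q=1.
Step 4. [col 1: U + W ≡ J (mod 10)] column 1 reads U+W+carry(0)=J with W=7, J=5; with digits 1,5,7 already taken and all letters distinct, the only value for U is 8, so U=8.
Step 5. [col 2: O + B ≡ D (mod 10)] several values work for D in column 2 (O + B ≡ D (mod 10), carry-in 1); try D=3. So D=3.
Step 6. [col 2: O + B ≡ D (mod 10)] several values work for B in column 2 (O + B ≡ D (mod 10), carry-in 1); try B=0. So B=0.
Step 7. [col 2: O + B ≡ D (mod 10)] in column 2 we have O+B≡D with carry-in 1; given B=0, D=3 and digits 0,1,3,5,7,8 already taken and all letters distinct, that pins O to 2. So O=2.
Step 8. [col 3: Y + Y ≡ U (mod 10)] column 3 (Y + Y ≡ U (mod 10), carry-in 0) doesn't pin Y yet; pick Y=4 and continue ⇒ Y=4.
Step 9. [col 5: U + E ≡ W (mod 10)] column 5: given U=8, W=7, carry-in 0, and digits 0,1,2,3,4,5,7,8 already taken and all letters distinct, U+E≡W (mod 10) forces E=9. So E=9.

Answer: B=0, D=3, E=9, J=5, O=2, Q=1, U=8, W=7, Y=4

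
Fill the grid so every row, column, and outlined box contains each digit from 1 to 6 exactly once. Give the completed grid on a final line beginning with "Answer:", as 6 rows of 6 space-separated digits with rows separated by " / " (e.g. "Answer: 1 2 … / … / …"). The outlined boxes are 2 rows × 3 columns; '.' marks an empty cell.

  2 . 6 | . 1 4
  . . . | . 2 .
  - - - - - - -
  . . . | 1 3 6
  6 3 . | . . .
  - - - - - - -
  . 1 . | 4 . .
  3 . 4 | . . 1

Step 1. [r1c2∈{5}] nothing but 5 survives at r1c2, so r1c2=5.
Step 2. [r5c1∈{5}] r5c1 is down to just 5. So r5c1=5.
Step 3. [r5c3∈{2}] nothing but 2 survives at r5c3, so r5c3=2.
Step 4. [r2c3∈{1,3}] col 3 places 3 nowhere but r2c3, so r2c3=3.
Step 5. [r6c4∈{2,5,6}] 2 has one home in row 6: r6c4 ⇒ r6c4=2.
Step 6. [r4c4∈{5}] only 5 remains possible at r4c4, so r4c4=5.
Step 7. [r3c1∈{4}] only 4 remains possible at r3c1, so r3c1=4.
Step 8. [r6c5∈{5,6}] row 6 places 5 nowhere but r6c5 ⇒ r6c5=5.
Step 9. [r2c1∈{1}] r2c1 is down to just 1 ⇒ r2c1=1.
Step 10. [r1c4∈{3}] r1c4's peers cover all but 3. So r1c4=3.
Step 11. [r4c6∈{2}] only 2 remains possible at r4c6 ⇒ r4c6=2.
Step 12. [r3c3∈{5}] only 5 remains possible at r3c3 ⇒ r3c3=5.
Step 13. [r6c2∈{6}] nothing but 6 survives at r6c2. So r6c2=6.
Step 14. [r3c2∈{2}] only 2 remains possible at r3c2 ⇒ r3c2=2.
Step 15. [r5c6∈{3}] r5c6 has the single candidate 3. So r5c6=3.
Step 16. [r4c5∈{4}] r4c5 has the single candidate 4, so r4c5=4.
Step 17. [r2c6∈{5}] r2c6's peers cover all but 5 ⇒ r2c6=5.
Step 18. [r2c4∈{6}] r2c4 has the single candidate 6, so r2c4=6.
Step 19. [r4c3∈{1}] r4c3 has the single candidate 1. So r4c3=1.
Step 20. [r2c2∈{4}] only 4 remains possible at r2c2 ⇒ r2c2=4.
Step 21. [r5c5∈{6}] r5c5 has the single candidate 6. So r5c5=6.

Answer: 2 5 6 3 1 4 / 1 4 3 6 2 5 / 4 2 5 1 3 6 / 6 3 1 5 4 2 / 5 1 2 4 6 3 / 3 6 4 2 5 1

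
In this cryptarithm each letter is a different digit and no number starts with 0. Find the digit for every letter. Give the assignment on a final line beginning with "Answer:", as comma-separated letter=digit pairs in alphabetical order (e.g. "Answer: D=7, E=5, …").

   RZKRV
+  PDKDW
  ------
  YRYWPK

Step 1. [col 1: V + W ≡ K (mod 10)] no forcing yet in column 1 (carry-in 0); W=4 is free and consistent — try it. So W=4.
Step 2. [col 1: V + W ≡ K (mod 10)] column 1 (V + W ≡ K (mod 10), carry-in 0) doesn't pin V yet; pick V=8 and continue ⇒ V=8.
Step 3. [Y] adding two 5-digit numbers gives at most 5+1 digits, and here it does — Y is that final carry and must be 1. So Y=1.
Step 4. [col 1: V + W ≡ K (mod 10)] from column 1 (V=8, W=4, carry-in 0, digits 1,4,8 already taken and all letters distinct): K must equal 2. So K=2.
Step 5. [col 2: R + D ≡ P (mod 10)] column 2 (R + D ≡ P (mod 10), carry-in 1) doesn't pin P yet; pick P=9 and continue, so P=9.
Step 6. [col 2: R + D ≡ P (mod 10)] no forcing yet in column 2 (carry-in 1); R=3 is free and consistent — try it. So R=3.
Step 7. [col 2: R + D ≡ P (mod 10)] column 2: given R=3, P=9, carry-in 1, and digits 1,2,3,4,8,9 already taken and all letters distinct, R+D≡P (mod 10) forces D=5. So D=5.
Step 8. [col 4: Z + D ≡ Y (mod 10)] column 4 reads Z+D+carry(0)=Y with D=5, Y=1; with digits 1,2,3,4,5,8,9 already taken and all letters distinct, the only value for Z is 6. So Z=6.

Answer: D=5, K=2, P=9, R=3, V=8, W=4, Y=1, Z=6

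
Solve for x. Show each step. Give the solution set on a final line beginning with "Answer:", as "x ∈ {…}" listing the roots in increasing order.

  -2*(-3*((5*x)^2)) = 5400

Step 1. [-2*(-3*((5*x)^2)) = 5400] -2 out front; divide by -2 ⇒ div: -3*((5*x)^2) = -2700.
Step 2. [-3*((5*x)^2) = -2700] divide by the outer -3, so div: (5*x)^2 = 900.
Step 3. [(5*x)^2 = 900] LHS squared, RHS 900 ≥ 0: apply √ (±), so sqrt: 5*x = 30 or -30.
Step 4. [5*x = 30 or -30] divide by the outer 5 ⇒ div: x = 6 or -6.

Answer: x ∈ {-6, 6}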